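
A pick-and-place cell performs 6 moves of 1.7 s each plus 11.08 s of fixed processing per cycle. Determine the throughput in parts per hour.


T_cycle = 6*1.7 + 11.08 = 21.2800 s
rate = 3600/T = 169.1729

169.1729 parts/hour


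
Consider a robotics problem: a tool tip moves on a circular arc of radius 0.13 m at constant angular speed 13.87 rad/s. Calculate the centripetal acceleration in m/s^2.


a_c = omega^2 * r = 13.87^2 * 0.13 = 25.0090

25.0090 m/s^2


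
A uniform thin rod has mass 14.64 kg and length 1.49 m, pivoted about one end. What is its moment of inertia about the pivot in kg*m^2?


I = (1/3)*m*L^2 = (1/3)*14.64*1.49^2 = 10.8341

10.8341 kg*m^2


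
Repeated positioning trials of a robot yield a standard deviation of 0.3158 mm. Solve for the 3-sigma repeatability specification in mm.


repeatability = 3*sigma = 3*0.3158 = 0.9474

0.9474 mm


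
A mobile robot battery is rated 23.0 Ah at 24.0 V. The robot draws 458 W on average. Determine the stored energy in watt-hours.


E = capacity * V = 23.0*24.0 = 552.0000

552.0000 Wh


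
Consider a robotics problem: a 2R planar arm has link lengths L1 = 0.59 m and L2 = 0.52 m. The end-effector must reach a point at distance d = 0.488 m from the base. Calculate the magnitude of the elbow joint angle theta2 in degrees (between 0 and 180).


cos(th2) = (d^2 - L1^2 - L2^2)/(2*L1*L2) = (0.488^2 - 0.59^2 - 0.52^2)/(2*0.59*0.52) = -0.61987614
th2 = acos(-0.61987614) = 128.3071 deg

128.3071 degrees


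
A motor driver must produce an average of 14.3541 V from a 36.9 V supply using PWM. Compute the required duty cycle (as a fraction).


D = V_avg/V_supply = 14.3541/36.9 = 0.3890

0.3890


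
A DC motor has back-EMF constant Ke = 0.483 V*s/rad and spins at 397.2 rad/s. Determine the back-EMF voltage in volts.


V_emf = Ke * omega = 0.483*397.2 = 191.8476

191.8476 V


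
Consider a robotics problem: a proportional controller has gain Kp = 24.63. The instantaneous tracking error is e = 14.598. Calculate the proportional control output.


u_P = Kp * e = 24.63 * 14.598 = 359.5487

359.5487


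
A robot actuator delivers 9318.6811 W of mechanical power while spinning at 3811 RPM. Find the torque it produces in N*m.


omega = 3811 * 2*pi/60 = 399.086987 rad/s
tau = P / omega = 9318.6811 / 399.086987 = 23.3500

23.3500 N*m


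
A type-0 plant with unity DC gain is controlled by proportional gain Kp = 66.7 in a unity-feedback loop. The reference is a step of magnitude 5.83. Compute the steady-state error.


e_ss = R/(1 + Kp) = 5.83/(1 + 66.7) = 5.83/67.7000 = 0.0861

0.0861


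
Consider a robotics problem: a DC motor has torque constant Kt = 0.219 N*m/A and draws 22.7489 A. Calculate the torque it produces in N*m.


tau = Kt * I = 0.219*22.7489 = 4.9820

4.9820 N*m


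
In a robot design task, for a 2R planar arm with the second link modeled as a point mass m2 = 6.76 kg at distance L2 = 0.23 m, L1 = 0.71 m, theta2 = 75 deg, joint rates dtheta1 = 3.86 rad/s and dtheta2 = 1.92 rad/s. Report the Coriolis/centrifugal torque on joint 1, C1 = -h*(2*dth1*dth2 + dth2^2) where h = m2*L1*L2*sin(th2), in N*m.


h = m2*L1*L2*sin(th2) = 6.76*0.71*0.23*sin(75 deg) = 1.066293
C1 = -h*(2*3.86*1.92 + 1.92^2) = -1.066293*18.5088 = -19.7358

-19.7358 N*m


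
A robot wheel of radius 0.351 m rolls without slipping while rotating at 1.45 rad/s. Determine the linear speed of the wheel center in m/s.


v = omega * r = 1.45 * 0.351 = 0.5089

0.5089 m/s


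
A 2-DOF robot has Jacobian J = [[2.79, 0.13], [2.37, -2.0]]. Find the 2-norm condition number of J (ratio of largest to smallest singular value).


JJ^T eigenvalues: trace(JJ^T) = 17.4179, det(JJ^T) = det(J)^2 = 34.66972161
s_max^2 = (17.4179 + sqrt(164.70435397))/2 = 15.12580971
s_min^2 = (17.4179 - sqrt(164.70435397))/2 = 2.29209029
kappa = s_max/s_min = sqrt(15.12580971/2.29209029) = 2.5689

2.5689


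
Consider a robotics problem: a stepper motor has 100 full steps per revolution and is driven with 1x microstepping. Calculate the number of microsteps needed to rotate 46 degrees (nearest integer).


step_size = 360/(100*1) = 360/100 = 3.600000 deg
n = 46/(360/100) = 46*100/360 = 12.7778 -> 13

13 steps


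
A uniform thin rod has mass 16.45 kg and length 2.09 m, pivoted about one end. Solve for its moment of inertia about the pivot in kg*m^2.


I = (1/3)*m*L^2 = (1/3)*16.45*2.09^2 = 23.9517

23.9517 kg*m^2


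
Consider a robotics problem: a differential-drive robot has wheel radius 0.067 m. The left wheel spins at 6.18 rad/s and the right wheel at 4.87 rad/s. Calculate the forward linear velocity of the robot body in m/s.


v = r*(wR + wL)/2 = 0.067*(4.87 + 6.18)/2 = 0.3702

0.3702 m/s


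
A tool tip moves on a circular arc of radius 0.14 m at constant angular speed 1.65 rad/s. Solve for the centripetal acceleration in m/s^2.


a_c = omega^2 * r = 1.65^2 * 0.14 = 0.3811

0.3811 m/s^2


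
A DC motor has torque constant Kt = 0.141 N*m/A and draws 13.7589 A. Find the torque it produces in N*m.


tau = Kt * I = 0.141*13.7589 = 1.9400

1.9400 N*m


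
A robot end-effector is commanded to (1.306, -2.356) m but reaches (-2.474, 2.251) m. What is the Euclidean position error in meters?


dx = -2.474 - (1.306) = -3.7800, dy = 2.251 - (-2.356) = 4.6070
err = sqrt(14.288400 + 21.224449) = 5.9593

5.9593 m


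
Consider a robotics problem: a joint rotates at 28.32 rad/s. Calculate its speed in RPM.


RPM = 28.32 * 60/(2*pi) = 270.4361

270.4361 RPM


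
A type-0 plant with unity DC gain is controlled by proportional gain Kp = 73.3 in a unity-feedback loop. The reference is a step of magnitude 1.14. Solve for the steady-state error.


e_ss = R/(1 + Kp) = 1.14/(1 + 73.3) = 1.14/74.3000 = 0.0153

0.0153


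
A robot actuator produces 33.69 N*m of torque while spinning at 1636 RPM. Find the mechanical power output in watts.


omega = 1636 * 2*pi/60 = 171.321519 rad/s
P = tau * omega = 33.69 * 171.321519 = 5771.8220

5771.8220 W


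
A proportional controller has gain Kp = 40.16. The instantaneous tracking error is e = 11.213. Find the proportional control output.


u_P = Kp * e = 40.16 * 11.213 = 450.3141

450.3141


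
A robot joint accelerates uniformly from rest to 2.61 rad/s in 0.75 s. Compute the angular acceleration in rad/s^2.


alpha = delta_omega / t = 2.61 / 0.75 = 3.4800

3.4800 rad/s^2


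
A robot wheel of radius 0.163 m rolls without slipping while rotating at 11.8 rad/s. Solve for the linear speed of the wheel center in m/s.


v = omega * r = 11.8 * 0.163 = 1.9234

1.9234 m/s


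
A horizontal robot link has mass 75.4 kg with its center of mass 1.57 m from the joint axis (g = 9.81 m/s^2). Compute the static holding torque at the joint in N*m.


tau = m*g*L = 75.4 * 9.81 * 1.57 = 1161.2882

1161.2882 N*m


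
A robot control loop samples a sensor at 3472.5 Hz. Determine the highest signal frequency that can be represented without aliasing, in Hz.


f_max = f_s/2 = 3472.5/2 = 1736.2500

1736.2500 Hz


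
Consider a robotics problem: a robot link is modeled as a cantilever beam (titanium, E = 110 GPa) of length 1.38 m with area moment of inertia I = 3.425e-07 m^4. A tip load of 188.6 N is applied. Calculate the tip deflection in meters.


delta = F*L^3/(3*E*I) = 188.6*1.38^3/(3*1.100e+11*3.425e-07)
      = 495.6543792/113025 = 0.0044

0.0044 m


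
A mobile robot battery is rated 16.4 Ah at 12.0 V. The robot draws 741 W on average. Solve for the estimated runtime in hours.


E = 16.4*12.0 = 196.8000 Wh
t = E/P = 196.8000/741 = 0.2656

0.2656 hours


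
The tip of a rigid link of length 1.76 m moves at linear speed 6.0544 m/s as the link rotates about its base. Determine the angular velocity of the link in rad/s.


omega = v / L = 6.0544 / 1.76 = 3.4400

3.4400 rad/s


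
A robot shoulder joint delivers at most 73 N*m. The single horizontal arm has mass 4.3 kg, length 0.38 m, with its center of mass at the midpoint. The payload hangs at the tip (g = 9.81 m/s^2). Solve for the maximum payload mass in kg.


tau_arm = m_arm*g*(L/2) = 4.3*9.81*0.38/2 = 8.0148 N*m
tau_payload = tau_max - tau_arm = 73 - 8.0148 = 64.9852
m_payload = tau_payload / (g*L) = 64.9852 / (9.81*0.38) = 17.4326

17.4326 kg


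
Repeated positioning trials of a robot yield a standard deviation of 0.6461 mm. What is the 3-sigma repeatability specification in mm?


repeatability = 3*sigma = 3*0.6461 = 1.9383

1.9383 mm


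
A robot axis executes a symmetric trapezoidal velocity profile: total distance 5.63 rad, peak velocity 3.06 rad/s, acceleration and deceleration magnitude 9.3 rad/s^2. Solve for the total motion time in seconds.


t_acc = v/a = 3.06/9.3 = 0.329032 s
d_acc = v^2/(2a) = 0.503419 rad (each ramp)
d_cruise = 5.63 - 2*0.503419 = 4.623162 rad
t_cruise = 4.623162/3.06 = 1.510837 s
t_total = 2*0.329032 + 1.510837 = 2.1689

2.1689 s


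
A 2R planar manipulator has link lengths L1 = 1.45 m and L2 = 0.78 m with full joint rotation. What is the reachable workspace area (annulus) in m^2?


r_max = L1 + L2 = 2.2300, r_min = |L1 - L2| = 0.6700
A = pi*(r_max^2 - r_min^2) = pi*(4.9729 - 0.4489) = 14.2126

14.2126 m^2


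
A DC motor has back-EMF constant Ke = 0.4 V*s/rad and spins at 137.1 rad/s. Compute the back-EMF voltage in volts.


V_emf = Ke * omega = 0.4*137.1 = 54.8400

54.8400 V


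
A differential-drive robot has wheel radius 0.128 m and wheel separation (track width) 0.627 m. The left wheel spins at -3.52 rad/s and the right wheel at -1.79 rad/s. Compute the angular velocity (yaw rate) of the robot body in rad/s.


omega = r*(wR - wL)/L = 0.128*(-1.79 - (-3.52))/0.627 = 0.3532

0.3532 rad/s


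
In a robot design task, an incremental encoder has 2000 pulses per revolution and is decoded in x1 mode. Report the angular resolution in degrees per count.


resolution = 360 / (PPR * 1) = 360 / 2000 = 0.1800

0.1800 degrees


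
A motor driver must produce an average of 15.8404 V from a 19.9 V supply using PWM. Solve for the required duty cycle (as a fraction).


D = V_avg/V_supply = 15.8404/19.9 = 0.7960

0.7960


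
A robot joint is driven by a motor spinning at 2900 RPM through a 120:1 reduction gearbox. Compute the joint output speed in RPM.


omega_joint = omega_motor / N = 2900 / 120 = 24.1667

24.1667 RPM


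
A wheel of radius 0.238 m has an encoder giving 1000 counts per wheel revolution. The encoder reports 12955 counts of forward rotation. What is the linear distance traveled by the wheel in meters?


revs = 12955/1000 = 12.955000
d = revs * 2*pi*r = 12.955000 * 2*pi*0.238 = 19.3729

19.3729 m


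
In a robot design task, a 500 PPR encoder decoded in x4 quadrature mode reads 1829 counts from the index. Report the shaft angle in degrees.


angle = counts * 360 / (PPR*4) = 1829 * 360 / 2000 = 329.2200

329.2200 degrees


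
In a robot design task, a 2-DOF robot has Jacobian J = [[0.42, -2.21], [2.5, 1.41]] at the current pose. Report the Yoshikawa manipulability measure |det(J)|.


det(J) = 0.42*1.41 - (-2.21)*(2.5) = 6.1172
|det(J)| = 6.1172

6.1172


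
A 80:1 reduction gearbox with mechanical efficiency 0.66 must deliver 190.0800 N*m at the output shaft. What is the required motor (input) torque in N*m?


tau_in = tau_out / (N * eta) = 190.0800 / (80 * 0.66) = 3.6000

3.6000 N*m


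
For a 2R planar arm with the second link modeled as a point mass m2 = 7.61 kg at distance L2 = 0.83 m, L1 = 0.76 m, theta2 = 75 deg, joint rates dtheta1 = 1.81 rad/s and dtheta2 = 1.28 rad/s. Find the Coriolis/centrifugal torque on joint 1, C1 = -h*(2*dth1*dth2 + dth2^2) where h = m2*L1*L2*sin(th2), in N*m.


h = m2*L1*L2*sin(th2) = 7.61*0.76*0.83*sin(75 deg) = 4.636819
C1 = -h*(2*1.81*1.28 + 1.28^2) = -4.636819*6.2720 = -29.0821

-29.0821 N*m


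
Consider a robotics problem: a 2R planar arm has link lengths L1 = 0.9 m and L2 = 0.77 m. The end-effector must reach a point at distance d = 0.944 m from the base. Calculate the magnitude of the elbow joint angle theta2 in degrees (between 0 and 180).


cos(th2) = (d^2 - L1^2 - L2^2)/(2*L1*L2) = (0.944^2 - 0.9^2 - 0.77^2)/(2*0.9*0.77) = -0.36923810
th2 = acos(-0.36923810) = 111.6686 deg

111.6686 degrees


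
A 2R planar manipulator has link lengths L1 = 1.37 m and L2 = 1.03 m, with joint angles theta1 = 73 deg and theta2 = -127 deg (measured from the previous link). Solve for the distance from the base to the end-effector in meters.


x = L1*cos(th1) + L2*cos(th1+th2) = 1.005968
y = L1*sin(th1) + L2*sin(th1+th2) = 0.476850
d = sqrt(x^2 + y^2) = sqrt(1.011972 + 0.227386) = 1.1133

1.1133 m


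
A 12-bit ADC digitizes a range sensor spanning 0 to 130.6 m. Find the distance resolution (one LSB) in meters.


res = range / 2^n = 130.6/2^12 = 130.6/4096 = 0.0319

0.0319 m


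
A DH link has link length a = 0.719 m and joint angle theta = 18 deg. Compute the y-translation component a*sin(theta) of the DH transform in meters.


a*sin(theta) = 0.719*sin(18 deg) = 0.2222

0.2222 m


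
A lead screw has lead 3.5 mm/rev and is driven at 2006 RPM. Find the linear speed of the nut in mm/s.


v = lead * (RPM/60) = 3.5*2006/60 = 117.0167

117.0167 mm/s


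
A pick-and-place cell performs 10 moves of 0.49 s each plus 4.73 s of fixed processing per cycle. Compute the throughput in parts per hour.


T_cycle = 10*0.49 + 4.73 = 9.6300 s
rate = 3600/T = 373.8318

373.8318 parts/hour


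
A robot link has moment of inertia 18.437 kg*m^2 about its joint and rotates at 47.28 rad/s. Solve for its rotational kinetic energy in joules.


KE = (1/2)*I*omega^2 = 0.5*18.437*47.28^2 = 20607.0202

20607.0202 J


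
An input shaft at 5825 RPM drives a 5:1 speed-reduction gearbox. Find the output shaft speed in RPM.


omega_out = omega_in / N = 5825 / 5 = 1165.0000

1165.0000 RPM


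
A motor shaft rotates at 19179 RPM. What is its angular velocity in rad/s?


omega = 19179 * 2*pi/60 = 2008.4202

2008.4202 rad/s


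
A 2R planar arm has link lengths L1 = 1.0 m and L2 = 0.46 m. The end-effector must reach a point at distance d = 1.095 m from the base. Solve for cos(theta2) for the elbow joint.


cos(th2) = (d^2 - L1^2 - L2^2)/(2*L1*L2) = (1.095^2 - 1.0^2 - 0.46^2)/(2*1.0*0.46) = -0.0137

-0.0137


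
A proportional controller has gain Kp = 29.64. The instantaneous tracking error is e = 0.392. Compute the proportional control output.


u_P = Kp * e = 29.64 * 0.392 = 11.6189

11.6189


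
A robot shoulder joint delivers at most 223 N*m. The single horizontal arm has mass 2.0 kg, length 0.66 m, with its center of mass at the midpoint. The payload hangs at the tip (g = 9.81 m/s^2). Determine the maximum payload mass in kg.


tau_arm = m_arm*g*(L/2) = 2.0*9.81*0.66/2 = 6.4746 N*m
tau_payload = tau_max - tau_arm = 223 - 6.4746 = 216.5254
m_payload = tau_payload / (g*L) = 216.5254 / (9.81*0.66) = 33.4423

33.4423 kg


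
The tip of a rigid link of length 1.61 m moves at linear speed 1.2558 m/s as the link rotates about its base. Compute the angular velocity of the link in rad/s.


omega = v / L = 1.2558 / 1.61 = 0.7800

0.7800 rad/s


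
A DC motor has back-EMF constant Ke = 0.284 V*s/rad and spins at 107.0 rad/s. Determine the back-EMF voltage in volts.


V_emf = Ke * omega = 0.284*107.0 = 30.3880

30.3880 V


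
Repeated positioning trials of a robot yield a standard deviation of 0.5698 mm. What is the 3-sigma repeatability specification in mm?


repeatability = 3*sigma = 3*0.5698 = 1.7094

1.7094 mm


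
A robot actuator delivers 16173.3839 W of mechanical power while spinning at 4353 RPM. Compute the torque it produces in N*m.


omega = 4353 * 2*pi/60 = 455.845094 rad/s
tau = P / omega = 16173.3839 / 455.845094 = 35.4800

35.4800 N*m


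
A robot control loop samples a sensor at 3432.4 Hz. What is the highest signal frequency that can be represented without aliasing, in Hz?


f_max = f_s/2 = 3432.4/2 = 1716.2000

1716.2000 Hz


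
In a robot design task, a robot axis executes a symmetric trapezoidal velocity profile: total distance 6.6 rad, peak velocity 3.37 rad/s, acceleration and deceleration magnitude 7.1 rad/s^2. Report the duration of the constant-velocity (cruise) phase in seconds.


t_acc = v/a = 0.474648 s, d_acc = v^2/(2a) = 0.799782 rad each
d_cruise = 6.6 - 2*0.799782 = 5.000436 rad
t_cruise = d_cruise/v = 5.000436/3.37 = 1.4838

1.4838 s


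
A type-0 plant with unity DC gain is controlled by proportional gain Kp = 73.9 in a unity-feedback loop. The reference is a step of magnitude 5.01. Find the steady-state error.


e_ss = R/(1 + Kp) = 5.01/(1 + 73.9) = 5.01/74.9000 = 0.0669

0.0669


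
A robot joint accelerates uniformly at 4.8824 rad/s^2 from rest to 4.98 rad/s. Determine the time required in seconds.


t = delta_omega / alpha = 4.98 / 4.8824 = 1.0200

1.0200 s


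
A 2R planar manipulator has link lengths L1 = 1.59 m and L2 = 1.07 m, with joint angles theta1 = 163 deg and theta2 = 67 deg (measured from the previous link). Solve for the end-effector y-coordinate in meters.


y = L1*sin(th1) + L2*sin(th1+th2) = 1.59*sin(163 deg) + 1.07*sin(230 deg) = -0.3548

-0.3548 m


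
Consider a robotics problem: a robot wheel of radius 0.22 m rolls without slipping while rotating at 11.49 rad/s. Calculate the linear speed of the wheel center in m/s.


v = omega * r = 11.49 * 0.22 = 2.5278

2.5278 m/s


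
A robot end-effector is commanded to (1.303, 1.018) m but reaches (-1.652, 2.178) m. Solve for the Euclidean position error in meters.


dx = -1.652 - (1.303) = -2.9550, dy = 2.178 - (1.018) = 1.1600
err = sqrt(8.732025 + 1.345600) = 3.1745

3.1745 m


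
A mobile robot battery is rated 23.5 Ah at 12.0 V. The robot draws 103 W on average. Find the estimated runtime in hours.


E = 23.5*12.0 = 282.0000 Wh
t = E/P = 282.0000/103 = 2.7379

2.7379 hours


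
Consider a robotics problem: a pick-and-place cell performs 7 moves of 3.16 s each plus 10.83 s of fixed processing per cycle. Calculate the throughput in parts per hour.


T_cycle = 7*3.16 + 10.83 = 32.9500 s
rate = 3600/T = 109.2564

109.2564 parts/hour


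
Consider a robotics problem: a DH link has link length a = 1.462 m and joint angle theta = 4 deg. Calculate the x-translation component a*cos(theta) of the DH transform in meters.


a*cos(theta) = 1.462*cos(4 deg) = 1.4584

1.4584 m


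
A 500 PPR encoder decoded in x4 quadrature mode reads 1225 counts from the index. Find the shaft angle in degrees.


angle = counts * 360 / (PPR*4) = 1225 * 360 / 2000 = 220.5000

220.5000 degrees


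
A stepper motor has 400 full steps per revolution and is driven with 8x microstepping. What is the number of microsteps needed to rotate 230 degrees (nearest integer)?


step_size = 360/(400*8) = 360/3200 = 0.112500 deg
n = 230/(360/3200) = 230*3200/360 = 2044.4444 -> 2044

2044 steps


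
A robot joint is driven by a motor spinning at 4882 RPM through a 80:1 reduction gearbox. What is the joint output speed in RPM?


omega_joint = omega_motor / N = 4882 / 80 = 61.0250

61.0250 RPM


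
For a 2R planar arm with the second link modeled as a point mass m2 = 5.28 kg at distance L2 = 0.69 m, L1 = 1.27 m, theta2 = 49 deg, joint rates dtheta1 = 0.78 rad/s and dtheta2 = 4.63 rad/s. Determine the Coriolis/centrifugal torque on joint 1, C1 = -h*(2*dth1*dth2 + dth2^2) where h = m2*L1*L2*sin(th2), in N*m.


h = m2*L1*L2*sin(th2) = 5.28*1.27*0.69*sin(49 deg) = 3.491939
C1 = -h*(2*0.78*4.63 + 4.63^2) = -3.491939*28.6597 = -100.0779

-100.0779 N*m


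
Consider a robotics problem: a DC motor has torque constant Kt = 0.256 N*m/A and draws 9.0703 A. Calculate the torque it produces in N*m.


tau = Kt * I = 0.256*9.0703 = 2.3220

2.3220 N*m


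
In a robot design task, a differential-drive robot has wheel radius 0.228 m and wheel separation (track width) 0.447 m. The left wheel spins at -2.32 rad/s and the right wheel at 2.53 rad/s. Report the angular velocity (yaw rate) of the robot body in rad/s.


omega = r*(wR - wL)/L = 0.228*(2.53 - (-2.32))/0.447 = 2.4738

2.4738 rad/s


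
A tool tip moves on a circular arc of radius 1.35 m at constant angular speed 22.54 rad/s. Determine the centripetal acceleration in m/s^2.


a_c = omega^2 * r = 22.54^2 * 1.35 = 685.8697

685.8697 m/s^2


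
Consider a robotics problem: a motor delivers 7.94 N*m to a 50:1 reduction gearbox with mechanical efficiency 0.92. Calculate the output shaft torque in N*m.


tau_out = tau_in * N * eta = 7.94 * 50 * 0.92 = 365.2400

365.2400 N*m


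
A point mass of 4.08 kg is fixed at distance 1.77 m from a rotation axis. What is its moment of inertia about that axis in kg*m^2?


I = m*r^2 = 4.08*1.77^2 = 12.7822

12.7822 kg*m^2


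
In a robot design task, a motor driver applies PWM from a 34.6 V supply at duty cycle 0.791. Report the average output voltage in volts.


V_avg = V_supply * D = 34.6*0.791 = 27.3686

27.3686 V


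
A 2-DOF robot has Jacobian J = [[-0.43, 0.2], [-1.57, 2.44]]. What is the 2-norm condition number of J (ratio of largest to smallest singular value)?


JJ^T eigenvalues: trace(JJ^T) = 8.6434, det(JJ^T) = det(J)^2 = 0.54051904
s_max^2 = (8.6434 + sqrt(72.54628740))/2 = 8.58040542
s_min^2 = (8.6434 - sqrt(72.54628740))/2 = 0.06299458
kappa = s_max/s_min = sqrt(8.58040542/0.06299458) = 11.6708

11.6708


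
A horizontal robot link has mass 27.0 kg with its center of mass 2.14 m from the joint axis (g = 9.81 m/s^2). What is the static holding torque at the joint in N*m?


tau = m*g*L = 27.0 * 9.81 * 2.14 = 566.8218

566.8218 N*m


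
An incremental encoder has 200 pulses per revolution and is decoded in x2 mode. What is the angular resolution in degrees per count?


resolution = 360 / (PPR * 2) = 360 / 400 = 0.9000

0.9000 degrees


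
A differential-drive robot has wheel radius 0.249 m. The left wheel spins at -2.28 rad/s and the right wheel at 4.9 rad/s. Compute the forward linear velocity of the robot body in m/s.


v = r*(wR + wL)/2 = 0.249*(4.9 + -2.28)/2 = 0.3262

0.3262 m/s


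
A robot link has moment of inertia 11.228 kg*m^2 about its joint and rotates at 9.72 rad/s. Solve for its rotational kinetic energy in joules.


KE = (1/2)*I*omega^2 = 0.5*11.228*9.72^2 = 530.4017

530.4017 J


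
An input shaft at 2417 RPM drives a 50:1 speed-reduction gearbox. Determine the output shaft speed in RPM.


omega_out = omega_in / N = 2417 / 50 = 48.3400

48.3400 RPM


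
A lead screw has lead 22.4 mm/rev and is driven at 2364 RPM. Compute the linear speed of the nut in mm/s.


v = lead * (RPM/60) = 22.4*2364/60 = 882.5600

882.5600 mm/s


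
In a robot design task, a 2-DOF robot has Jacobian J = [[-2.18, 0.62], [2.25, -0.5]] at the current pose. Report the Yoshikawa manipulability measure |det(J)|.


det(J) = -2.18*-0.5 - (0.62)*(2.25) = -0.3050
|det(J)| = 0.3050

0.3050


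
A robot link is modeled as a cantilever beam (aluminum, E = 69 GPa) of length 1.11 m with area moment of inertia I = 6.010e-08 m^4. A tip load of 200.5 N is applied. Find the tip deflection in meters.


delta = F*L^3/(3*E*I) = 200.5*1.11^3/(3*6.900e+10*6.010e-08)
      = 274.2100155/12440.7 = 0.0220

0.0220 m


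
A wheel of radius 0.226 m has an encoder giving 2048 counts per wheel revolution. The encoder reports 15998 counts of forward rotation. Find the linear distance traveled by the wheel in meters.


revs = 15998/2048 = 7.811523
d = revs * 2*pi*r = 7.811523 * 2*pi*0.226 = 11.0924

11.0924 m


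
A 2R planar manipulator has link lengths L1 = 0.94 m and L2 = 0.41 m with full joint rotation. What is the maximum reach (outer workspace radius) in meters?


r_max = L1 + L2 = 0.94 + 0.41 = 1.3500

1.3500 m


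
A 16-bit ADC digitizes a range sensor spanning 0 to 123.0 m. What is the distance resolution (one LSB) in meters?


res = range / 2^n = 123.0/2^16 = 123.0/65536 = 0.0019

0.0019 m


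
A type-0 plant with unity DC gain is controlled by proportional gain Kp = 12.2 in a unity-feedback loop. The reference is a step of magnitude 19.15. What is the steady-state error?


e_ss = R/(1 + Kp) = 19.15/(1 + 12.2) = 19.15/13.2000 = 1.4508

1.4508


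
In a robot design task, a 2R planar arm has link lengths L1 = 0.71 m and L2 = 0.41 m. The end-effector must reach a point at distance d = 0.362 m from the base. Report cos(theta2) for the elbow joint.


cos(th2) = (d^2 - L1^2 - L2^2)/(2*L1*L2) = (0.362^2 - 0.71^2 - 0.41^2)/(2*0.71*0.41) = -0.9295

-0.9295


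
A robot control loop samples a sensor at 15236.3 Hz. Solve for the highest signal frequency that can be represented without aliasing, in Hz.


f_max = f_s/2 = 15236.3/2 = 7618.1500

7618.1500 Hz


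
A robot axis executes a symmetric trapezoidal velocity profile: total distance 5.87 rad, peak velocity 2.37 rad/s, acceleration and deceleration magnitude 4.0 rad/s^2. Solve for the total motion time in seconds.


t_acc = v/a = 2.37/4.0 = 0.592500 s
d_acc = v^2/(2a) = 0.702113 rad (each ramp)
d_cruise = 5.87 - 2*0.702113 = 4.465774 rad
t_cruise = 4.465774/2.37 = 1.884293 s
t_total = 2*0.592500 + 1.884293 = 3.0693

3.0693 s


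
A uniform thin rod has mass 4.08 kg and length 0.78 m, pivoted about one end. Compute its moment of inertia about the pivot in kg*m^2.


I = (1/3)*m*L^2 = (1/3)*4.08*0.78^2 = 0.8274

0.8274 kg*m^2


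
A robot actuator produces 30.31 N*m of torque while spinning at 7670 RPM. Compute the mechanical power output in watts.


omega = 7670 * 2*pi/60 = 803.200522 rad/s
P = tau * omega = 30.31 * 803.200522 = 24345.0078

24345.0078 W


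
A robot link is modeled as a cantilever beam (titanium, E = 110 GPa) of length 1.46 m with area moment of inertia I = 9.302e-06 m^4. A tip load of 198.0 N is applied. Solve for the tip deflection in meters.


delta = F*L^3/(3*E*I) = 198.0*1.46^3/(3*1.100e+11*9.302e-06)
      = 616.202928/3069660 = 2.0074e-04

2.0074e-04 m


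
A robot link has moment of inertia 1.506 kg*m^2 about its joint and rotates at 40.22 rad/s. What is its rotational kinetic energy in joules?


KE = (1/2)*I*omega^2 = 0.5*1.506*40.22^2 = 1218.0892

1218.0892 J


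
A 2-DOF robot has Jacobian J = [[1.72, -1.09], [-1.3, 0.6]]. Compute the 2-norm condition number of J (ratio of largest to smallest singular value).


JJ^T eigenvalues: trace(JJ^T) = 6.1965, det(JJ^T) = det(J)^2 = 0.14822500
s_max^2 = (6.1965 + sqrt(37.80371225))/2 = 6.17248618
s_min^2 = (6.1965 - sqrt(37.80371225))/2 = 0.02401382
kappa = s_max/s_min = sqrt(6.17248618/0.02401382) = 16.0324

16.0324


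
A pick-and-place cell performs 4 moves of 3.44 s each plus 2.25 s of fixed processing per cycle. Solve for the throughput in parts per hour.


T_cycle = 4*3.44 + 2.25 = 16.0100 s
rate = 3600/T = 224.8595

224.8595 parts/hour


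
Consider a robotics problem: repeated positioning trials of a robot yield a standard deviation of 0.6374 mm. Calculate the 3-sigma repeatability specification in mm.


repeatability = 3*sigma = 3*0.6374 = 1.9122

1.9122 mm


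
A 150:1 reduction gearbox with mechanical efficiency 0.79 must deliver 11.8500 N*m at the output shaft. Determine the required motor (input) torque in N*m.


tau_in = tau_out / (N * eta) = 11.8500 / (150 * 0.79) = 0.1000

0.1000 N*m


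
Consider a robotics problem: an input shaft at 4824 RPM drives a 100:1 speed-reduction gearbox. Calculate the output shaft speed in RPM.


omega_out = omega_in / N = 4824 / 100 = 48.2400

48.2400 RPM


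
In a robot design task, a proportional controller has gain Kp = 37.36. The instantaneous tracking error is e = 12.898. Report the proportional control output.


u_P = Kp * e = 37.36 * 12.898 = 481.8693

481.8693


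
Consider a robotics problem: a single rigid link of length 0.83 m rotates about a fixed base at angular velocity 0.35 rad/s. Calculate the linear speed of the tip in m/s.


v = L*omega = 0.83 * 0.35 = 0.2905

0.2905 m/s


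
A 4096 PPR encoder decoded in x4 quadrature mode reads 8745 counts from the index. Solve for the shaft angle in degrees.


angle = counts * 360 / (PPR*4) = 8745 * 360 / 16384 = 192.1509

192.1509 degrees


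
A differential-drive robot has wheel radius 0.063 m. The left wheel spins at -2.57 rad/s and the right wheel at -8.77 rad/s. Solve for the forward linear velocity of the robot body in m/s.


v = r*(wR + wL)/2 = 0.063*(-8.77 + -2.57)/2 = -0.3572

-0.3572 m/s


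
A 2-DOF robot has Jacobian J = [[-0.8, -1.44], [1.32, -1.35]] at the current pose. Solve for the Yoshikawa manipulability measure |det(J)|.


det(J) = -0.8*-1.35 - (-1.44)*(1.32) = 2.9808
|det(J)| = 2.9808

2.9808


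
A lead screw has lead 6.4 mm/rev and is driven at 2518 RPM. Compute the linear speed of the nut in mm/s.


v = lead * (RPM/60) = 6.4*2518/60 = 268.5867

268.5867 mm/s


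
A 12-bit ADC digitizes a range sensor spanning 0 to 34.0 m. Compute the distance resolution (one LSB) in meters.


res = range / 2^n = 34.0/2^12 = 34.0/4096 = 0.0083

0.0083 m


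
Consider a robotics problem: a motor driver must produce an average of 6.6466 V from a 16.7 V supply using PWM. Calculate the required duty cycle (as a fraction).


D = V_avg/V_supply = 6.6466/16.7 = 0.3980

0.3980


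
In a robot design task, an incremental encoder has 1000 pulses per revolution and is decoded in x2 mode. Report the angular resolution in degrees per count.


resolution = 360 / (PPR * 2) = 360 / 2000 = 0.1800

0.1800 degrees


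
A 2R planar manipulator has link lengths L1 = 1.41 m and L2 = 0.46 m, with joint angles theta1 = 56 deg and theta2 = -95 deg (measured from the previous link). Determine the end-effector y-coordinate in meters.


y = L1*sin(th1) + L2*sin(th1+th2) = 1.41*sin(56 deg) + 0.46*sin(-39 deg) = 0.8795

0.8795 m


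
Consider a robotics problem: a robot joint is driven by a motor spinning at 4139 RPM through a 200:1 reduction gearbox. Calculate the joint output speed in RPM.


omega_joint = omega_motor / N = 4139 / 200 = 20.6950

20.6950 RPM


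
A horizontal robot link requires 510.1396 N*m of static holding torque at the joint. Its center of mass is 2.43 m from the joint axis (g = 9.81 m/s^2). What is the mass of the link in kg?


m = tau / (g*L) = 510.1396 / (9.81 * 2.43) = 21.4000

21.4000 kg


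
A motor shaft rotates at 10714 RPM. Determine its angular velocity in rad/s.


omega = 10714 * 2*pi/60 = 1121.9675

1121.9675 rad/s


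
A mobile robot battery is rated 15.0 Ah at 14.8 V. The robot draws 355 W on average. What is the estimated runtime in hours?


E = 15.0*14.8 = 222.0000 Wh
t = E/P = 222.0000/355 = 0.6254

0.6254 hours


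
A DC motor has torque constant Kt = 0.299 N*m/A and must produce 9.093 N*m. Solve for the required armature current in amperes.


I = tau / Kt = 9.093/0.299 = 30.4114

30.4114 A


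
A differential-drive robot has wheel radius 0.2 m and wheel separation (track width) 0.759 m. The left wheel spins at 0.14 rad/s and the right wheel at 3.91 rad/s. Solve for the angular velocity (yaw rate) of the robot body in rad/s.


omega = r*(wR - wL)/L = 0.2*(3.91 - (0.14))/0.759 = 0.9934

0.9934 rad/s


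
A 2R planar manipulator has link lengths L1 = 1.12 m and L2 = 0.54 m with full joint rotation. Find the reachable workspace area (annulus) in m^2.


r_max = L1 + L2 = 1.6600, r_min = |L1 - L2| = 0.5800
A = pi*(r_max^2 - r_min^2) = pi*(2.7556 - 0.3364) = 7.6001

7.6001 m^2


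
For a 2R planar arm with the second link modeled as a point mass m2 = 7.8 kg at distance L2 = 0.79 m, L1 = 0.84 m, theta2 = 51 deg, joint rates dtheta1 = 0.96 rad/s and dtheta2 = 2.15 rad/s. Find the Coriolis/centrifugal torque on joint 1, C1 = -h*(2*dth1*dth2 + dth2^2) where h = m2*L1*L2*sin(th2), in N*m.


h = m2*L1*L2*sin(th2) = 7.8*0.84*0.79*sin(51 deg) = 4.022570
C1 = -h*(2*0.96*2.15 + 2.15^2) = -4.022570*8.7505 = -35.1995

-35.1995 N*m


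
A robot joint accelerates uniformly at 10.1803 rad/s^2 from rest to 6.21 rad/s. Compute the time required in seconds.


t = delta_omega / alpha = 6.21 / 10.1803 = 0.6100

0.6100 s


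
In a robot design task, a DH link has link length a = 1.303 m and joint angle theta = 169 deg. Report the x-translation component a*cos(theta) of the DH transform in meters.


a*cos(theta) = 1.303*cos(169 deg) = -1.2791

-1.2791 m


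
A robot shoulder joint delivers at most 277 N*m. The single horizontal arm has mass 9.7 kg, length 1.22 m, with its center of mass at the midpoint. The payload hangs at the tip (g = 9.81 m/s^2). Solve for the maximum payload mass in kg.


tau_arm = m_arm*g*(L/2) = 9.7*9.81*1.22/2 = 58.0458 N*m
tau_payload = tau_max - tau_arm = 277 - 58.0458 = 218.9542
m_payload = tau_payload / (g*L) = 218.9542 / (9.81*1.22) = 18.2947

18.2947 kg


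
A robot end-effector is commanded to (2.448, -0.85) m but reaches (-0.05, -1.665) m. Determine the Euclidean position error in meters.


dx = -0.05 - (2.448) = -2.4980, dy = -1.665 - (-0.85) = -0.8150
err = sqrt(6.240004 + 0.664225) = 2.6276

2.6276 m


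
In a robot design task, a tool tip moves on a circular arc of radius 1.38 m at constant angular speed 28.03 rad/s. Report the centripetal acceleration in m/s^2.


a_c = omega^2 * r = 28.03^2 * 1.38 = 1084.2396

1084.2396 m/s^2


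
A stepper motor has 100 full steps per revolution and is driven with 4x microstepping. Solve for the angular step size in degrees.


step = 360/(100*4) = 360/400 = 0.9000

0.9000 degrees


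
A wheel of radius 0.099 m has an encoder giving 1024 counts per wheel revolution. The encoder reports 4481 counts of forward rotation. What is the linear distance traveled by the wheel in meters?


revs = 4481/1024 = 4.375977
d = revs * 2*pi*r = 4.375977 * 2*pi*0.099 = 2.7220

2.7220 m


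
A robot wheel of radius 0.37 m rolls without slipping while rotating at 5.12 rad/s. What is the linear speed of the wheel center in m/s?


v = omega * r = 5.12 * 0.37 = 1.8944

1.8944 m/s


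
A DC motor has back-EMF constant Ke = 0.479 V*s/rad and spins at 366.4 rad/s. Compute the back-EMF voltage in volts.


V_emf = Ke * omega = 0.479*366.4 = 175.5056

175.5056 V


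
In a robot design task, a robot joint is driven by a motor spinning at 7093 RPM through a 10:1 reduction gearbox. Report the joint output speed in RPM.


omega_joint = omega_motor / N = 7093 / 10 = 709.3000

709.3000 RPM


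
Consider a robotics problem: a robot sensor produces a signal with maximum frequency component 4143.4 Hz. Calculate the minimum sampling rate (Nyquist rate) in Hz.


f_s,min = 2*f_max = 2*4143.4 = 8286.8000

8286.8000 Hz


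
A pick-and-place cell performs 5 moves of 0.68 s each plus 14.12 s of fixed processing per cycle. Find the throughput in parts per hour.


T_cycle = 5*0.68 + 14.12 = 17.5200 s
rate = 3600/T = 205.4795

205.4795 parts/hour


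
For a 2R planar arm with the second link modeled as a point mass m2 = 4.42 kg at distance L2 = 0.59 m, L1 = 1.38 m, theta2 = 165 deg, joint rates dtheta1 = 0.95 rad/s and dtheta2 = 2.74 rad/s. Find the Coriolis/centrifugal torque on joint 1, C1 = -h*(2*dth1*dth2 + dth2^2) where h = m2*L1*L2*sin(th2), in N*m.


h = m2*L1*L2*sin(th2) = 4.42*1.38*0.59*sin(165 deg) = 0.931429
C1 = -h*(2*0.95*2.74 + 2.74^2) = -0.931429*12.7136 = -11.8418

-11.8418 N*m


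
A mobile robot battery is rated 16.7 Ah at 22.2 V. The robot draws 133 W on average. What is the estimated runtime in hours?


E = 16.7*22.2 = 370.7400 Wh
t = E/P = 370.7400/133 = 2.7875

2.7875 hours


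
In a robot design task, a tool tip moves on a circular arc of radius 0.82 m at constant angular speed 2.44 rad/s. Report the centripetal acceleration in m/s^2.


a_c = omega^2 * r = 2.44^2 * 0.82 = 4.8820

4.8820 m/s^2


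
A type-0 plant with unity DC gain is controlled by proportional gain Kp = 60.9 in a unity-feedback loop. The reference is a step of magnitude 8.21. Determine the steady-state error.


e_ss = R/(1 + Kp) = 8.21/(1 + 60.9) = 8.21/61.9000 = 0.1326

0.1326


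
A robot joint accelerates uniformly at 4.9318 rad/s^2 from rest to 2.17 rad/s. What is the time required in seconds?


t = delta_omega / alpha = 2.17 / 4.9318 = 0.4400

0.4400 s


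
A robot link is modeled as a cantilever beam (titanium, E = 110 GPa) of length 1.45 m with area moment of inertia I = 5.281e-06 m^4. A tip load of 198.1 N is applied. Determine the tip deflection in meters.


delta = F*L^3/(3*E*I) = 198.1*1.45^3/(3*1.100e+11*5.281e-06)
      = 603.9326125/1742730 = 3.4654e-04

3.4654e-04 m


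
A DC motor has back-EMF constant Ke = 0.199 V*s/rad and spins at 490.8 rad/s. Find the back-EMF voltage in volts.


V_emf = Ke * omega = 0.199*490.8 = 97.6692

97.6692 V


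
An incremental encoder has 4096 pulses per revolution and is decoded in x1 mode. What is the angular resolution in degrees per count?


resolution = 360 / (PPR * 1) = 360 / 4096 = 0.0879

0.0879 degrees


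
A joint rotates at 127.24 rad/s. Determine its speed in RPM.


RPM = 127.24 * 60/(2*pi) = 1215.0525

1215.0525 RPM


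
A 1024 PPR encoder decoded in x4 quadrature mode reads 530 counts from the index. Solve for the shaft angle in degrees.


angle = counts * 360 / (PPR*4) = 530 * 360 / 4096 = 46.5820

46.5820 degrees


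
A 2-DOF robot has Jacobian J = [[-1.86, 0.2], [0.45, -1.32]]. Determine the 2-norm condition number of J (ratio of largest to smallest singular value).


JJ^T eigenvalues: trace(JJ^T) = 5.4445, det(JJ^T) = det(J)^2 = 5.59417104
s_max^2 = (5.4445 + sqrt(7.26589609))/2 = 4.07001631
s_min^2 = (5.4445 - sqrt(7.26589609))/2 = 1.37448369
kappa = s_max/s_min = sqrt(4.07001631/1.37448369) = 1.7208

1.7208


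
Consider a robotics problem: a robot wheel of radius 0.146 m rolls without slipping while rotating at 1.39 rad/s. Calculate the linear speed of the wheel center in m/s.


v = omega * r = 1.39 * 0.146 = 0.2029

0.2029 m/s


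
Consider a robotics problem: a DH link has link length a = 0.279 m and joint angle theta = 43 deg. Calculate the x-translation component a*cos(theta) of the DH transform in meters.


a*cos(theta) = 0.279*cos(43 deg) = 0.2040

0.2040 m


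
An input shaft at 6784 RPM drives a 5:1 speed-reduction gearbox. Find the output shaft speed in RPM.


omega_out = omega_in / N = 6784 / 5 = 1356.8000

1356.8000 RPM


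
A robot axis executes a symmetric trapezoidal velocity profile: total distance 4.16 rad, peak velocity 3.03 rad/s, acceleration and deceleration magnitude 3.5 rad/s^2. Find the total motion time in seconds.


t_acc = v/a = 3.03/3.5 = 0.865714 s
d_acc = v^2/(2a) = 1.311557 rad (each ramp)
d_cruise = 4.16 - 2*1.311557 = 1.536886 rad
t_cruise = 1.536886/3.03 = 0.507223 s
t_total = 2*0.865714 + 0.507223 = 2.2387

2.2387 s


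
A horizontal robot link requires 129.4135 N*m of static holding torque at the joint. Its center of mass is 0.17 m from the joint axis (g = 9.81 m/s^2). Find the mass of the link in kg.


m = tau / (g*L) = 129.4135 / (9.81 * 0.17) = 77.6000

77.6000 kg


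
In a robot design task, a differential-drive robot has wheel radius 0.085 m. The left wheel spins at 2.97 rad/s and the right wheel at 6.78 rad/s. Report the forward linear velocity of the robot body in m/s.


v = r*(wR + wL)/2 = 0.085*(6.78 + 2.97)/2 = 0.4144

0.4144 m/s


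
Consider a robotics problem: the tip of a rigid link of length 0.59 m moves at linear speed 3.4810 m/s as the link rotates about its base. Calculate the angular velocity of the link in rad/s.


omega = v / L = 3.4810 / 0.59 = 5.9000

5.9000 rad/s


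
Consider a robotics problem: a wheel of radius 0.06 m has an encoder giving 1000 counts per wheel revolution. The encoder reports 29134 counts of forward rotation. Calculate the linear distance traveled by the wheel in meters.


revs = 29134/1000 = 29.134000
d = revs * 2*pi*r = 29.134000 * 2*pi*0.06 = 10.9833

10.9833 m
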